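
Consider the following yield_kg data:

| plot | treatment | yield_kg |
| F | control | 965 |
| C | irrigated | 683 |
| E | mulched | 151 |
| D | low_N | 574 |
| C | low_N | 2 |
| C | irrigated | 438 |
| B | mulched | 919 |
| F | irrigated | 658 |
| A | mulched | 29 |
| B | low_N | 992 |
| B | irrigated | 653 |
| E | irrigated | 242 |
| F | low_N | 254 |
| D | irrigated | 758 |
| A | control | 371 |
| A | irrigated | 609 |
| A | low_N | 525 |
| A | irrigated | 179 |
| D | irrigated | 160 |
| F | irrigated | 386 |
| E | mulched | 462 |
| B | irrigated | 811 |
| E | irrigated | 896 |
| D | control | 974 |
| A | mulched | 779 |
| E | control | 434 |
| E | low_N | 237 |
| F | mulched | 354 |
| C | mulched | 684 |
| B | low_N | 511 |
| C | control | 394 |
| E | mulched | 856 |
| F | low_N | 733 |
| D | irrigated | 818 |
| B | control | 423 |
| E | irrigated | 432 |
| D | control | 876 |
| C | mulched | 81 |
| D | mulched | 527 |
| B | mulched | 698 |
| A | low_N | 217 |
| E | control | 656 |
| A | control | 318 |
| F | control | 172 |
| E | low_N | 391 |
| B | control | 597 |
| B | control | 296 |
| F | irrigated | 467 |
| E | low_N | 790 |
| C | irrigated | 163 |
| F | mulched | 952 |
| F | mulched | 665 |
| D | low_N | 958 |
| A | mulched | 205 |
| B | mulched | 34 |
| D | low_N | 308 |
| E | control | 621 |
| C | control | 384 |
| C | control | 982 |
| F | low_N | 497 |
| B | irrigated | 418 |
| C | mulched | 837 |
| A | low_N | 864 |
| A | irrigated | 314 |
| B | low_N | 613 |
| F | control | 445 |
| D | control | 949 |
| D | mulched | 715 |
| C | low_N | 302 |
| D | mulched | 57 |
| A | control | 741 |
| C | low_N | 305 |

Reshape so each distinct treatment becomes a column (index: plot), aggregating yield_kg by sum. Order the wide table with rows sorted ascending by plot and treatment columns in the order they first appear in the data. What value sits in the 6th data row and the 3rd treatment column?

1971

With rows sorted ascending by plot, row 6 is plot=F. treatment columns in first-appearance order: control, irrigated, mulched, low_N; column 3 is mulched.
Long rows with plot=F, treatment=mulched: 354 + 952 + 665 = 1971.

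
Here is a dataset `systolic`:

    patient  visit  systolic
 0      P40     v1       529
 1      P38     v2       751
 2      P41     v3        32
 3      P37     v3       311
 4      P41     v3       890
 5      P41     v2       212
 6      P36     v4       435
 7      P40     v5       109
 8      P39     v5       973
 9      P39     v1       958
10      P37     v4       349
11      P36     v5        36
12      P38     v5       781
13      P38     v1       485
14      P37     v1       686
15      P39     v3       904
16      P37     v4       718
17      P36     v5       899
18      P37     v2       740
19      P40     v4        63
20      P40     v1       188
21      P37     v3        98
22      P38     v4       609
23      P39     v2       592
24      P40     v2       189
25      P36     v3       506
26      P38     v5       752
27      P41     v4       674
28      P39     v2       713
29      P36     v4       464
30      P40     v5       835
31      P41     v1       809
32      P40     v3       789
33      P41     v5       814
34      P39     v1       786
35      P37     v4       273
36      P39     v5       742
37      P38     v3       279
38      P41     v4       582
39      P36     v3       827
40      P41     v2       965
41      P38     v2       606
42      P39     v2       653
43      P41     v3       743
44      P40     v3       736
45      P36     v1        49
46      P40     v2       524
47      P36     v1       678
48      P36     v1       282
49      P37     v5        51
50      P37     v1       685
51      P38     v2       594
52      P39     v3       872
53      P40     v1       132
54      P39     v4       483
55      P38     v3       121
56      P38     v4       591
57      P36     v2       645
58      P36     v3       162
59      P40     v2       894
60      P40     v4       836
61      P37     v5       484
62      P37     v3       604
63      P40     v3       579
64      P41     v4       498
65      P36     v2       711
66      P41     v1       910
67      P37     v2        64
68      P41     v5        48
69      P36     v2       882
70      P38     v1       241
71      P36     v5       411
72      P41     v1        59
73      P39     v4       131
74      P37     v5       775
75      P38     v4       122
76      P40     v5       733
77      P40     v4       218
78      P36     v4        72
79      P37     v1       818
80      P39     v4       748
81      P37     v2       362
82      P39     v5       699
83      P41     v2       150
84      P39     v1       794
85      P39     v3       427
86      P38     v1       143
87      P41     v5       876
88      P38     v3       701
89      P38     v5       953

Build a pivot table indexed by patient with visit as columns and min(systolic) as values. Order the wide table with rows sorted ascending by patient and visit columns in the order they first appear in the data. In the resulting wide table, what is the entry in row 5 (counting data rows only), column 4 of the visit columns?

With rows sorted ascending by patient, row 5 is patient=P40. visit columns in first-appearance order: v1, v2, v3, v4, v5; column 4 is v4.
Long rows with patient=P40, visit=v4: min(63, 836, 218) = 63.

63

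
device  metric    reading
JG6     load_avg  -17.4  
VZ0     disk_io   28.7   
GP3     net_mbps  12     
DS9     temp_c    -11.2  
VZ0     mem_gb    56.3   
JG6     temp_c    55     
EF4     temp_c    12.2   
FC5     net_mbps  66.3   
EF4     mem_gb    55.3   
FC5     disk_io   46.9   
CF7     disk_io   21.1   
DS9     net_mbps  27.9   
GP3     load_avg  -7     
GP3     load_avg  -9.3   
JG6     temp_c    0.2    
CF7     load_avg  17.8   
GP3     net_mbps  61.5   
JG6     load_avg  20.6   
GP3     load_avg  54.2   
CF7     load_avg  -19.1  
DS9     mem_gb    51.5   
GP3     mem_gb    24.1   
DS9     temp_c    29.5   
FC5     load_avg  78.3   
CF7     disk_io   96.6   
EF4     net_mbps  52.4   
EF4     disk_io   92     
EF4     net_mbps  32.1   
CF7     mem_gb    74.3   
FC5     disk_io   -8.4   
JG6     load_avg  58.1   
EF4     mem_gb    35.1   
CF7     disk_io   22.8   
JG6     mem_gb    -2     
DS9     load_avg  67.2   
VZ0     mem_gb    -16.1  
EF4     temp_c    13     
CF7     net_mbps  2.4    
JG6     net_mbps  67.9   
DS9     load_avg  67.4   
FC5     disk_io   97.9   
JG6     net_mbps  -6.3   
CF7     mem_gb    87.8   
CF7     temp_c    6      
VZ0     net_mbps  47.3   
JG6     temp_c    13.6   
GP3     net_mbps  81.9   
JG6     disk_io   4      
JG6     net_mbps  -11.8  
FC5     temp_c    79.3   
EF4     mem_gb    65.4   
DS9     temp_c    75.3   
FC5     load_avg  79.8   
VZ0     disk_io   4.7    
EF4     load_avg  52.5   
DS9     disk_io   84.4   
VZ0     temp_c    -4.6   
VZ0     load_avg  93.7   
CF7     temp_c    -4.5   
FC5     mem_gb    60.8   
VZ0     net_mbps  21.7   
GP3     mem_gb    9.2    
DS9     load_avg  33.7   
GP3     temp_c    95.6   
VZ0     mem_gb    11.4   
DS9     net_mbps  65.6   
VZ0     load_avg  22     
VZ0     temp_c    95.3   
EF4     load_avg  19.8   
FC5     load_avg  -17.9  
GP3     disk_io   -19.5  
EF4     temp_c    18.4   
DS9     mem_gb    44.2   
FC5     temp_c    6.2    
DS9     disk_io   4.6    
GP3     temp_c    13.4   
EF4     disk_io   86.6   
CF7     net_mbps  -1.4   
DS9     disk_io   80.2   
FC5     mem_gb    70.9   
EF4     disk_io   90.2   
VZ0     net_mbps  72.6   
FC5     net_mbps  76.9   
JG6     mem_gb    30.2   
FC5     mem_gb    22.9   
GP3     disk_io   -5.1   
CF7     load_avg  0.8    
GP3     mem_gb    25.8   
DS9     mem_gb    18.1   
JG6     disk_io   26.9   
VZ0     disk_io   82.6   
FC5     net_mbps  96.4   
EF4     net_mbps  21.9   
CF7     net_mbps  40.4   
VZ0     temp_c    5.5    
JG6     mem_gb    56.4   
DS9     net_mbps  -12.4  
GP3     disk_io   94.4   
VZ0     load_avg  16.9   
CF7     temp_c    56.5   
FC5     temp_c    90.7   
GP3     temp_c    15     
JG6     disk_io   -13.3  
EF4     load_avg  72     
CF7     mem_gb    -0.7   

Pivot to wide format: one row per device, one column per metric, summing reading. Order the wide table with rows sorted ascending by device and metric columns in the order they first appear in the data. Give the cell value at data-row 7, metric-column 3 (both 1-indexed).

With rows sorted ascending by device, row 7 is device=VZ0. metric columns in first-appearance order: load_avg, disk_io, net_mbps, temp_c, mem_gb; column 3 is net_mbps.
Long rows with device=VZ0, metric=net_mbps: 47.3 + 21.7 + 72.6 = 141.6.

141.6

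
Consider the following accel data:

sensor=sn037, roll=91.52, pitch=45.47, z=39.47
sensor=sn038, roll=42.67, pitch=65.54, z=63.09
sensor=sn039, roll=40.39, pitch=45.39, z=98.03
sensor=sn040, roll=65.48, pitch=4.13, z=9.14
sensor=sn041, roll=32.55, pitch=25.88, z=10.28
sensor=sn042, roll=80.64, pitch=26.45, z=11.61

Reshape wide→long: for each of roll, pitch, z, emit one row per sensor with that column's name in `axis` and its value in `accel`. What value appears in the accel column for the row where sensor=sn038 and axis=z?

Unpivoting turns each (sensor, wide-column) pair into one long row.
The wide cell at row sn038, column z holds 63.09, so the long row (sn038, z) has accel=63.09.

63.09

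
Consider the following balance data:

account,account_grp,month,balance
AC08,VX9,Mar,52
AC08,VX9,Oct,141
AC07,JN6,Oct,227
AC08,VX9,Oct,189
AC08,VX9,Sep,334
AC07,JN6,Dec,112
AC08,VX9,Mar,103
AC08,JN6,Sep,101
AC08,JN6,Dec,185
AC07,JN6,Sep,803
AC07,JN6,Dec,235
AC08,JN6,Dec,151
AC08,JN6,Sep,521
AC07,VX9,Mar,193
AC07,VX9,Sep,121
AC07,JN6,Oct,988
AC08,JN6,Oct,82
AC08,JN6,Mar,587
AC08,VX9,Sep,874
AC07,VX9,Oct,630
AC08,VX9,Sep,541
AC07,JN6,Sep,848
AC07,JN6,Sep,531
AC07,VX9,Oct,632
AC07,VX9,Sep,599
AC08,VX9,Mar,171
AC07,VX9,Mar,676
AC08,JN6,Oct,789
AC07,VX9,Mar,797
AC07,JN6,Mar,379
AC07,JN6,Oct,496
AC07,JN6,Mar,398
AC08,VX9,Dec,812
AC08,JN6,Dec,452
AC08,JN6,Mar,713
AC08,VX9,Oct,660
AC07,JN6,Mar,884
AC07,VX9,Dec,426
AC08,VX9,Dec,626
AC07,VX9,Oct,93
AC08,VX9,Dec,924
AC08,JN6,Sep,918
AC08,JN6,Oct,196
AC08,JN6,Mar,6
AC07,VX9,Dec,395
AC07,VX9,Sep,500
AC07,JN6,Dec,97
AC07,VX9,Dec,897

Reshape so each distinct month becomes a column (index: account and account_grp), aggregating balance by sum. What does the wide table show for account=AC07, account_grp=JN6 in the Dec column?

444

Rows with account=AC07, account_grp=JN6 and month=Dec: balance values are 112, 235, 97.
112 + 235 + 97 = 444.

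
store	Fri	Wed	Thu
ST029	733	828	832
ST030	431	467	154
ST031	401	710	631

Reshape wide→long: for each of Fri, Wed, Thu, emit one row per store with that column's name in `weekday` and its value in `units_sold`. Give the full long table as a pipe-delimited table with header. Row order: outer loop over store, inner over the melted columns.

| store | weekday | units_sold |
| ST029 | Fri | 733 |
| ST029 | Wed | 828 |
| ST029 | Thu | 832 |
| ST030 | Fri | 431 |
| ST030 | Wed | 467 |
| ST030 | Thu | 154 |
| ST031 | Fri | 401 |
| ST031 | Wed | 710 |
| ST031 | Thu | 631 |

Each (store, column) pair becomes one row: 3 × 3 = 9 rows.
For example, (ST029, Fri) → units_sold=733.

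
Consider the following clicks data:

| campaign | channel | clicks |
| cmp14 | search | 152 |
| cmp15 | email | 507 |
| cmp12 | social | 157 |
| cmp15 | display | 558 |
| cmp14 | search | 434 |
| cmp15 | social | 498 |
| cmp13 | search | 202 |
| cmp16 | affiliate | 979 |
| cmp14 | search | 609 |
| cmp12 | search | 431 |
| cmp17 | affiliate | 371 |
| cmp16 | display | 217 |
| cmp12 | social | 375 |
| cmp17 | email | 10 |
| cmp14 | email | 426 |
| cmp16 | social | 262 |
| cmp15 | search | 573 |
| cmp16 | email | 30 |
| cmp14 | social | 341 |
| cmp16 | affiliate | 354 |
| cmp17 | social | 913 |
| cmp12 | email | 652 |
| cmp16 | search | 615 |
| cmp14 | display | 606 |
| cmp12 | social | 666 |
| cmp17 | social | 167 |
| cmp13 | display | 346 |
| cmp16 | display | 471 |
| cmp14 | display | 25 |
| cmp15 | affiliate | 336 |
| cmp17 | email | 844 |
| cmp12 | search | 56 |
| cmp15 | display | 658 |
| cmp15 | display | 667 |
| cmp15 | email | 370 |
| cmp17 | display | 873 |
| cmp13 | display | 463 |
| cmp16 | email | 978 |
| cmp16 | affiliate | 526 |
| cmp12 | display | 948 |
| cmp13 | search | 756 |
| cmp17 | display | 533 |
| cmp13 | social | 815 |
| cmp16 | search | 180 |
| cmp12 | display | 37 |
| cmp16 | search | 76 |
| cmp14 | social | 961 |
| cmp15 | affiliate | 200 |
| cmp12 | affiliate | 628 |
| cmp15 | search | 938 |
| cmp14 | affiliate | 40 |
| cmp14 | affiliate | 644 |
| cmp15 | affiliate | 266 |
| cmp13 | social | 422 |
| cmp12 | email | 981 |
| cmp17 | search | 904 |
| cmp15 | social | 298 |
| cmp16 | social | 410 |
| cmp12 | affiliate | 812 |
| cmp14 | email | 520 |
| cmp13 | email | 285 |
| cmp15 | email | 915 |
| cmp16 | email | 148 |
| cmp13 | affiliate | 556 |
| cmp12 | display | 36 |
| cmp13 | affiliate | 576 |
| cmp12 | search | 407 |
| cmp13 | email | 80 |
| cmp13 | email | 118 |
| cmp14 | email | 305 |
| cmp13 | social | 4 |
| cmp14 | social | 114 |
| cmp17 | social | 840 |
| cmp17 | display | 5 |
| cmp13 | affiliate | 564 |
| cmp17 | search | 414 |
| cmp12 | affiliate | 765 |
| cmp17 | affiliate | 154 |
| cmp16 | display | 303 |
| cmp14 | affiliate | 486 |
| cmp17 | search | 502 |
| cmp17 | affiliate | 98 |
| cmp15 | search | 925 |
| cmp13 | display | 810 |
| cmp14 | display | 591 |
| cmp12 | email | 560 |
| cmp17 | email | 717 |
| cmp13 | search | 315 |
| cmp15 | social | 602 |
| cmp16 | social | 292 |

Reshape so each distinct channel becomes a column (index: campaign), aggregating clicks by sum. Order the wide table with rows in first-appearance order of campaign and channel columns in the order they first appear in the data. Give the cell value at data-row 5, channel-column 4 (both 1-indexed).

991

With rows in first-appearance order of campaign, row 5 is campaign=cmp16. channel columns in first-appearance order: search, email, social, display, affiliate; column 4 is display.
Long rows with campaign=cmp16, channel=display: 217 + 471 + 303 = 991.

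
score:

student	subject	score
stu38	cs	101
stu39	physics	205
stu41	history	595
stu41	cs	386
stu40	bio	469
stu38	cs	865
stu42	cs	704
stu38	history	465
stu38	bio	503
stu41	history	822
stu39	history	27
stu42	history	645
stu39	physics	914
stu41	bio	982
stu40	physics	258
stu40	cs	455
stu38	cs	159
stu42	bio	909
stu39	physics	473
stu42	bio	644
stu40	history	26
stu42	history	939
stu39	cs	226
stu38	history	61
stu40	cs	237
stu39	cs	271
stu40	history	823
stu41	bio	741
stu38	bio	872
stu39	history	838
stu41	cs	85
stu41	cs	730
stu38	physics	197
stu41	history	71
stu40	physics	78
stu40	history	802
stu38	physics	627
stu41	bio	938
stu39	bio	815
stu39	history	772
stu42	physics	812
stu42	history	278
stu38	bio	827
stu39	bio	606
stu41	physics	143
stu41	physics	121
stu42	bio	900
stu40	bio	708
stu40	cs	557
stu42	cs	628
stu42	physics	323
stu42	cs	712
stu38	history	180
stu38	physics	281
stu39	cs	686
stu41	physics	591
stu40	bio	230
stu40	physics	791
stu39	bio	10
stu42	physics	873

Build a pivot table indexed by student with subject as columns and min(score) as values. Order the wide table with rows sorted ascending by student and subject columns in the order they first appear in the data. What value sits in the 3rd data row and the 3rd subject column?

With rows sorted ascending by student, row 3 is student=stu40. subject columns in first-appearance order: cs, physics, history, bio; column 3 is history.
Long rows with student=stu40, subject=history: min(26, 823, 802) = 26.

26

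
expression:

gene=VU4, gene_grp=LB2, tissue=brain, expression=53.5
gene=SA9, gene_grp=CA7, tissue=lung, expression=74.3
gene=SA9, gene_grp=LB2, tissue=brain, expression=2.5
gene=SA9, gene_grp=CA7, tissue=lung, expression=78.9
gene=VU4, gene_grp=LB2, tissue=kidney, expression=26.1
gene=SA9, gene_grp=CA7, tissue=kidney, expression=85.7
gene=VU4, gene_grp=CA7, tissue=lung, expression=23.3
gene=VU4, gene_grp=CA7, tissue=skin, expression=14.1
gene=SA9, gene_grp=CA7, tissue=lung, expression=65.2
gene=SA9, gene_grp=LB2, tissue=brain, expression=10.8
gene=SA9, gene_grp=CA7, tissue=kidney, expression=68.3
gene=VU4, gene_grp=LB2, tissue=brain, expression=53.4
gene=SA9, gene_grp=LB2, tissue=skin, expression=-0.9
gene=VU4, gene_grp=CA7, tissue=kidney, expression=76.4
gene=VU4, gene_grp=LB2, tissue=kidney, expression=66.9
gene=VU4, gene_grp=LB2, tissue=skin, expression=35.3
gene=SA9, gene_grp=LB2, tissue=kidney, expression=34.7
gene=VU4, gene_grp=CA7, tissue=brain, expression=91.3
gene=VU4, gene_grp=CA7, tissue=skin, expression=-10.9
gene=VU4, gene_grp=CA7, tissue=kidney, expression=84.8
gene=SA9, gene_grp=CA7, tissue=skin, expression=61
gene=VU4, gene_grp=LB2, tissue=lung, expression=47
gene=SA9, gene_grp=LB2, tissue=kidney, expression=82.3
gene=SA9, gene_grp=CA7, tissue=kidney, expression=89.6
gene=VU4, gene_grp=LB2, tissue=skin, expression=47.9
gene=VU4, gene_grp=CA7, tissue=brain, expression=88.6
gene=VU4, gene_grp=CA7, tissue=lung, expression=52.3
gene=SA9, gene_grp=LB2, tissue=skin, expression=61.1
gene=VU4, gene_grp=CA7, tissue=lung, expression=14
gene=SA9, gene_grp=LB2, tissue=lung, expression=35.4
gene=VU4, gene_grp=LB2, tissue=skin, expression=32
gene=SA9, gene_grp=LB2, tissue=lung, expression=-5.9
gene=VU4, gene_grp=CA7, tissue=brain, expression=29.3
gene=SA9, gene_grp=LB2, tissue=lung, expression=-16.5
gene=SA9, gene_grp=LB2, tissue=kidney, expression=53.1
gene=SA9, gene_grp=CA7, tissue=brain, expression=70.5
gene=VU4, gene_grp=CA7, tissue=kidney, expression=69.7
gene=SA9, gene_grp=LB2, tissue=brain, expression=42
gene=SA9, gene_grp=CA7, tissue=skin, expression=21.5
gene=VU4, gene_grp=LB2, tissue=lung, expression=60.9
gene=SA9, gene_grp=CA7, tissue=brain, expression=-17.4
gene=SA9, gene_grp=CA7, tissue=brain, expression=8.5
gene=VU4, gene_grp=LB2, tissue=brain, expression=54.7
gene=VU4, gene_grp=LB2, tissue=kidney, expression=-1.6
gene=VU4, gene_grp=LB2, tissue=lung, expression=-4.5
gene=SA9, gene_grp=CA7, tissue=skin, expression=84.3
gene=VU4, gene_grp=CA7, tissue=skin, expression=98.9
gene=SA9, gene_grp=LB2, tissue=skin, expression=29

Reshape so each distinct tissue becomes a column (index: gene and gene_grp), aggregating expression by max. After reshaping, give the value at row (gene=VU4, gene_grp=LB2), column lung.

60.9

Rows with gene=VU4, gene_grp=LB2 and tissue=lung: expression values are 47, 60.9, -4.5.
max(47, 60.9, -4.5) = 60.9.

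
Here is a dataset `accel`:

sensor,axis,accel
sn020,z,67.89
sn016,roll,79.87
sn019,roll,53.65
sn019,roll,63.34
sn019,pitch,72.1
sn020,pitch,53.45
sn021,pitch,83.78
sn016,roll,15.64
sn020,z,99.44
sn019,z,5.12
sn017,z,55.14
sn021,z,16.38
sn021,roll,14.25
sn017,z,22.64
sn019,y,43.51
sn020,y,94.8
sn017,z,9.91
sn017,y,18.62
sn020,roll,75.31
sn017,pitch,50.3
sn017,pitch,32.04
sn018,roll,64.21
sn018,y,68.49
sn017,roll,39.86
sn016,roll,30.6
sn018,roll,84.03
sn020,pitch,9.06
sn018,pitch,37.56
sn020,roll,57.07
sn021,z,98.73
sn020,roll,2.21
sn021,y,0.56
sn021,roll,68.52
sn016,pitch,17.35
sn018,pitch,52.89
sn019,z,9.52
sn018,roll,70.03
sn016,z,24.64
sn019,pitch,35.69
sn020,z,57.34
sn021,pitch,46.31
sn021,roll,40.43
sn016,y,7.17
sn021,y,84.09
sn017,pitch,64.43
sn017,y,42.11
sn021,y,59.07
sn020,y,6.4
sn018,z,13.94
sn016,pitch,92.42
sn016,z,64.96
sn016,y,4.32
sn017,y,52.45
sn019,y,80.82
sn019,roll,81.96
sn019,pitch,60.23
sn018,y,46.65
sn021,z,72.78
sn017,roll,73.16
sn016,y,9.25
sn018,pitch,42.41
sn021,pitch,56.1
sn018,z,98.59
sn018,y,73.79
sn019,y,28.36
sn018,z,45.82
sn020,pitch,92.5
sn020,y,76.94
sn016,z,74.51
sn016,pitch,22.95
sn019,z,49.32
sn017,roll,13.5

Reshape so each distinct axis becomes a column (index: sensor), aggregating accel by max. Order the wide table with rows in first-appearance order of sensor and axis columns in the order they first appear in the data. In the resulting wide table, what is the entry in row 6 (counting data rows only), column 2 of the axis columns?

84.03

With rows in first-appearance order of sensor, row 6 is sensor=sn018. axis columns in first-appearance order: z, roll, pitch, y; column 2 is roll.
Long rows with sensor=sn018, axis=roll: max(64.21, 84.03, 70.03) = 84.03.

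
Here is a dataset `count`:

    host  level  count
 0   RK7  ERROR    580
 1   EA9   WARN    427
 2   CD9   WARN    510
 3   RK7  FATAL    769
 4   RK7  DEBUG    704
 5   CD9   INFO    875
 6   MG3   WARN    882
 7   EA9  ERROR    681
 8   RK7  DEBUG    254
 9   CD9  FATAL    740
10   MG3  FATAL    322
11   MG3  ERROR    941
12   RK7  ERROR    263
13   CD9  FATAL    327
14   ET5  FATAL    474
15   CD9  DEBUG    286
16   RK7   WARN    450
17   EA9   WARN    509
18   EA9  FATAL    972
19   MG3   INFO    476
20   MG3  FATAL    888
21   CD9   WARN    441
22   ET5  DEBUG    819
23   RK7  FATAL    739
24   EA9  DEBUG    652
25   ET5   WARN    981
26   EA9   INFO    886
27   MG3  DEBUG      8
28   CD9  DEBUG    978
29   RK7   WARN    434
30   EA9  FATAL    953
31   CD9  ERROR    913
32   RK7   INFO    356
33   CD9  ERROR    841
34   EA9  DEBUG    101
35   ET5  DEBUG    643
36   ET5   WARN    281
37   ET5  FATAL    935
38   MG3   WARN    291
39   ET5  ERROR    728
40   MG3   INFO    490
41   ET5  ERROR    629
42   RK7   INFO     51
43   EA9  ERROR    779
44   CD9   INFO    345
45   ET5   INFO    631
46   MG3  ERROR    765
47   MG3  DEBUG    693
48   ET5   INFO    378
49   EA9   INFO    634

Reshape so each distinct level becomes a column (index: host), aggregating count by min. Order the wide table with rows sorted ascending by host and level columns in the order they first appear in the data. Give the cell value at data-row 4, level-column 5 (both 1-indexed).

476

With rows sorted ascending by host, row 4 is host=MG3. level columns in first-appearance order: ERROR, WARN, FATAL, DEBUG, INFO; column 5 is INFO.
Long rows with host=MG3, level=INFO: min(476, 490) = 476.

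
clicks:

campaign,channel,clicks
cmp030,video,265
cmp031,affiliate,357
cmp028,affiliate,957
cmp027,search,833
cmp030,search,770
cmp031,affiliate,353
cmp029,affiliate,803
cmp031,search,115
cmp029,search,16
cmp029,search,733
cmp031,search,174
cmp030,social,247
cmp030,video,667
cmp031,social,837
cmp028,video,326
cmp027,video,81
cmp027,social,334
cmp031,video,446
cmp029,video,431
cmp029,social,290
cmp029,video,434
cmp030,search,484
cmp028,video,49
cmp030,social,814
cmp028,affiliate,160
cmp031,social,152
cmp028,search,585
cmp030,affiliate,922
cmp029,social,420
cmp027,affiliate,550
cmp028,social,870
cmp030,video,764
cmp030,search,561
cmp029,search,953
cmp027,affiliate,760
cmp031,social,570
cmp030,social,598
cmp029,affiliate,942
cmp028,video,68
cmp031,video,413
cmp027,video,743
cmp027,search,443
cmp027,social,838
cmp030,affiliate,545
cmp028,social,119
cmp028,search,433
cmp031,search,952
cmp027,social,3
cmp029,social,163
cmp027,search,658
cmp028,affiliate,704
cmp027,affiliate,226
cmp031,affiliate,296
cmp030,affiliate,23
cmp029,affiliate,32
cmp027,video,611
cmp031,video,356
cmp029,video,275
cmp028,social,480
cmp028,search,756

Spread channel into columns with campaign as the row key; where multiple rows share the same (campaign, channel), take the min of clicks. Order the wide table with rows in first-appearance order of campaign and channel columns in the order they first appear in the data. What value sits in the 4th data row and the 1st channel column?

81

With rows in first-appearance order of campaign, row 4 is campaign=cmp027. channel columns in first-appearance order: video, affiliate, search, social; column 1 is video.
Long rows with campaign=cmp027, channel=video: min(81, 743, 611) = 81.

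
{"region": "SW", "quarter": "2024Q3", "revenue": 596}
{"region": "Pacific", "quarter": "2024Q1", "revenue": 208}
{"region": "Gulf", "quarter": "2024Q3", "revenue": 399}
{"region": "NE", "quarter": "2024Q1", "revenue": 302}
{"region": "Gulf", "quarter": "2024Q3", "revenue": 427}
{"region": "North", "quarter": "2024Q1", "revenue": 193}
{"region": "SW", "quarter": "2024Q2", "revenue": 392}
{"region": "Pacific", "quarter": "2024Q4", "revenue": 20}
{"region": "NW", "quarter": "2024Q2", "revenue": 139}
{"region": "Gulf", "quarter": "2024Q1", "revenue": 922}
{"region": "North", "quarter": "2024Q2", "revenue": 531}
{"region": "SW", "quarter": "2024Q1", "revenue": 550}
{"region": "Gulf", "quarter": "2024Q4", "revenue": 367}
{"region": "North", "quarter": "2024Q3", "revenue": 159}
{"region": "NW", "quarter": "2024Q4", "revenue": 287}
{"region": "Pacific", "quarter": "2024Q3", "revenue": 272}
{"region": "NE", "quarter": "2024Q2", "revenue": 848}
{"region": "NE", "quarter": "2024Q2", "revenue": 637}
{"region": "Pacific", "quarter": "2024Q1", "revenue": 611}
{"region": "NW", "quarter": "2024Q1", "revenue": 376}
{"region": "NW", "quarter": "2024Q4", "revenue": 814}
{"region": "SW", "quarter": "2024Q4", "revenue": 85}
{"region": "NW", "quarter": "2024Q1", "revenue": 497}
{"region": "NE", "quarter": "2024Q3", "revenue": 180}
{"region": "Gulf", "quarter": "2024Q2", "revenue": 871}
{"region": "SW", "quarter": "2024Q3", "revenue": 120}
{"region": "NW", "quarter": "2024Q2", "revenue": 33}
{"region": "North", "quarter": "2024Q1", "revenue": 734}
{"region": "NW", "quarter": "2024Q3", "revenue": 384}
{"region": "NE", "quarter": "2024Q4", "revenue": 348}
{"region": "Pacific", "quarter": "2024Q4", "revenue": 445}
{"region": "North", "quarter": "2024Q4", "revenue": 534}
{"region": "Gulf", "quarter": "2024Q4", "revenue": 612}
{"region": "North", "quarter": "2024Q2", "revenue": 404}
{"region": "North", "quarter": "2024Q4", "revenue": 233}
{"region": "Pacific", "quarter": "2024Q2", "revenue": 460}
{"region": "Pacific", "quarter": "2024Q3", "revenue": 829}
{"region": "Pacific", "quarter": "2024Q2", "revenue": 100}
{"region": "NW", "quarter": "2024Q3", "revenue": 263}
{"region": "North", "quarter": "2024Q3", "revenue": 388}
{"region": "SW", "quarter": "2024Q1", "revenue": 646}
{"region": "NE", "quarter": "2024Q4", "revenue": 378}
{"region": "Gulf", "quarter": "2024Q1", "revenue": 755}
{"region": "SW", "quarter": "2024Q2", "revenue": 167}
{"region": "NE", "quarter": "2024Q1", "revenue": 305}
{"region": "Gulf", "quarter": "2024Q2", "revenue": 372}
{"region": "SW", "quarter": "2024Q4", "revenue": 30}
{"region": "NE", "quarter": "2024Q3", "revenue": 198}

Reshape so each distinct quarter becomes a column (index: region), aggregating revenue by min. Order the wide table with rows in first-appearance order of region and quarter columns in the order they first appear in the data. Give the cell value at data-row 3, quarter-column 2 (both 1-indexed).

With rows in first-appearance order of region, row 3 is region=Gulf. quarter columns in first-appearance order: 2024Q3, 2024Q1, 2024Q2, 2024Q4; column 2 is 2024Q1.
Long rows with region=Gulf, quarter=2024Q1: min(922, 755) = 755.

755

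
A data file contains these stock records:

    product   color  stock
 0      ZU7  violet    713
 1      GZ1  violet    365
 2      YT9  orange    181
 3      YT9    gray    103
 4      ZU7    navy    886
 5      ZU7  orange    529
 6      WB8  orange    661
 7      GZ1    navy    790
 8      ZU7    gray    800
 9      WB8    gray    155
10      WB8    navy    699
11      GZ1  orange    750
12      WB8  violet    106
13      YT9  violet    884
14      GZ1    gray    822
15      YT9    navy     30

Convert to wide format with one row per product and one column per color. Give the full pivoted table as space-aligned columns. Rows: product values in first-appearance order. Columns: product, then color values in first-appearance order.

Columns: product plus the 4 distinct color values (violet, orange, gray, navy).
For example, row ZU7 column violet takes stock=713 from the long row (ZU7, violet).

product  violet  orange  gray  navy
ZU7      713     529     800   886 
GZ1      365     750     822   790 
YT9      884     181     103   30  
WB8      106     661     155   699 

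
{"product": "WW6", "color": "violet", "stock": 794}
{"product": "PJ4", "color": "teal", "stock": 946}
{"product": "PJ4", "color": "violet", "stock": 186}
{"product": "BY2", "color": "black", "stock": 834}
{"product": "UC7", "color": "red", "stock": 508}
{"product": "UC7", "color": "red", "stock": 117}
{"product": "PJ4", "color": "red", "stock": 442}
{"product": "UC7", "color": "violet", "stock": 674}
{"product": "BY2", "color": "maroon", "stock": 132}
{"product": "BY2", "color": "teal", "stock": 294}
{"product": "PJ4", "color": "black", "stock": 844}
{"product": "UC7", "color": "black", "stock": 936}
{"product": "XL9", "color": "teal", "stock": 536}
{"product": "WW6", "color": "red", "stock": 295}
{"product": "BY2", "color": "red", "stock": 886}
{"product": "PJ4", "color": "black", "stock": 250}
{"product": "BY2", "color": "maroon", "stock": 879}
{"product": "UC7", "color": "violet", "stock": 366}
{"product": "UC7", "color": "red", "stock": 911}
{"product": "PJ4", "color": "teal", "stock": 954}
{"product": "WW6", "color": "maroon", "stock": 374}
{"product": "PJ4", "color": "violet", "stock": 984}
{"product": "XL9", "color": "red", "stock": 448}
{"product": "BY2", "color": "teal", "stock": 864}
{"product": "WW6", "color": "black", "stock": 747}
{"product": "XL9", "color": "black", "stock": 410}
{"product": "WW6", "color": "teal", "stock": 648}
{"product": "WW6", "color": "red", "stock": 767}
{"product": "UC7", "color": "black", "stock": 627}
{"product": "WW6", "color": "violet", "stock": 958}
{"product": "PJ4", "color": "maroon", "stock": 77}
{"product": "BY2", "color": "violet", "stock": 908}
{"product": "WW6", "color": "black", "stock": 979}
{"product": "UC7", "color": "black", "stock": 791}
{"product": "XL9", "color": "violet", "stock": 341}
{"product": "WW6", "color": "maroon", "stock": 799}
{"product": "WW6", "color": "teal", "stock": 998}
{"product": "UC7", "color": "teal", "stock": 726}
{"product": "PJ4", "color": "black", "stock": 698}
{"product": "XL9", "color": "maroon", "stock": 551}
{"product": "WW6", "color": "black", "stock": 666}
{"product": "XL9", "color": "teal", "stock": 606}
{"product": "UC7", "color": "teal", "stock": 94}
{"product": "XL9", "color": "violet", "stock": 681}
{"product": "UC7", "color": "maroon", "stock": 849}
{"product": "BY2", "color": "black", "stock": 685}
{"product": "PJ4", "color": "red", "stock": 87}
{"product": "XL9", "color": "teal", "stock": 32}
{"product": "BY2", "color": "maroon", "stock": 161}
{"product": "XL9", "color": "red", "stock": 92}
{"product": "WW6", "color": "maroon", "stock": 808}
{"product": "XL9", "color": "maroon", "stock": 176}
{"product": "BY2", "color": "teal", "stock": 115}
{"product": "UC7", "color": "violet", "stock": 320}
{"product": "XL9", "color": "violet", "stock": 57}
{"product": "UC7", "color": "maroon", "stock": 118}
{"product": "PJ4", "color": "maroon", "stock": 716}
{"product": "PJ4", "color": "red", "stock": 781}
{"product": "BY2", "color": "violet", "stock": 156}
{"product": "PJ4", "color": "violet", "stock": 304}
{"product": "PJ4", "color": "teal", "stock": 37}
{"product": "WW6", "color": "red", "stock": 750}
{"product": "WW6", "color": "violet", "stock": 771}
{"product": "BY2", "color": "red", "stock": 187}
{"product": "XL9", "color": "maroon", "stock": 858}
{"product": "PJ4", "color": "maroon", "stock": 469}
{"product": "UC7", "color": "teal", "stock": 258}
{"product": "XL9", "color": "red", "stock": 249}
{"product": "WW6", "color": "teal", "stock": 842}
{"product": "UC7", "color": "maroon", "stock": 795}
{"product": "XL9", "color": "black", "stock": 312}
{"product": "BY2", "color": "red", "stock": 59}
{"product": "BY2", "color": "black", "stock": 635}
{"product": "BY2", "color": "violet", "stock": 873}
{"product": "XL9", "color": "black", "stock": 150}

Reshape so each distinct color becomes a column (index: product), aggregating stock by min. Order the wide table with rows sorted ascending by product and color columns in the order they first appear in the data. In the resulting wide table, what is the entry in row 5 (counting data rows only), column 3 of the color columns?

With rows sorted ascending by product, row 5 is product=XL9. color columns in first-appearance order: violet, teal, black, red, maroon; column 3 is black.
Long rows with product=XL9, color=black: min(410, 312, 150) = 150.

150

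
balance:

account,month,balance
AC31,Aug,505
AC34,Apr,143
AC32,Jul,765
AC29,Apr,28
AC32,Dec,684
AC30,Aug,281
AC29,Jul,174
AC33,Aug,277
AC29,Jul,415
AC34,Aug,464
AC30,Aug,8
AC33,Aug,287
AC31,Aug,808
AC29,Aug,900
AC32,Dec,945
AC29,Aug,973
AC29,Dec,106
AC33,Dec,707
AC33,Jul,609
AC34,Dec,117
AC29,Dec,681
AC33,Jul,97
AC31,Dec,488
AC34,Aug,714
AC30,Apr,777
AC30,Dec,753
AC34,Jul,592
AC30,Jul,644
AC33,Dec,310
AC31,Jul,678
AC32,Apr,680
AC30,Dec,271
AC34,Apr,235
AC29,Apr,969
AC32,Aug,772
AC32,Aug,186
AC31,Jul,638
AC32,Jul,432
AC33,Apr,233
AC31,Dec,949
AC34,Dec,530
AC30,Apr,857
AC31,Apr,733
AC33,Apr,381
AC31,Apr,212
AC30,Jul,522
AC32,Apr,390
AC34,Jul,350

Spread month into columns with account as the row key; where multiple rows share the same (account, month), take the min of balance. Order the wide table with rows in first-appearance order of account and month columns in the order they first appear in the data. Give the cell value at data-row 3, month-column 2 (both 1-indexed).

390

With rows in first-appearance order of account, row 3 is account=AC32. month columns in first-appearance order: Aug, Apr, Jul, Dec; column 2 is Apr.
Long rows with account=AC32, month=Apr: min(680, 390) = 390.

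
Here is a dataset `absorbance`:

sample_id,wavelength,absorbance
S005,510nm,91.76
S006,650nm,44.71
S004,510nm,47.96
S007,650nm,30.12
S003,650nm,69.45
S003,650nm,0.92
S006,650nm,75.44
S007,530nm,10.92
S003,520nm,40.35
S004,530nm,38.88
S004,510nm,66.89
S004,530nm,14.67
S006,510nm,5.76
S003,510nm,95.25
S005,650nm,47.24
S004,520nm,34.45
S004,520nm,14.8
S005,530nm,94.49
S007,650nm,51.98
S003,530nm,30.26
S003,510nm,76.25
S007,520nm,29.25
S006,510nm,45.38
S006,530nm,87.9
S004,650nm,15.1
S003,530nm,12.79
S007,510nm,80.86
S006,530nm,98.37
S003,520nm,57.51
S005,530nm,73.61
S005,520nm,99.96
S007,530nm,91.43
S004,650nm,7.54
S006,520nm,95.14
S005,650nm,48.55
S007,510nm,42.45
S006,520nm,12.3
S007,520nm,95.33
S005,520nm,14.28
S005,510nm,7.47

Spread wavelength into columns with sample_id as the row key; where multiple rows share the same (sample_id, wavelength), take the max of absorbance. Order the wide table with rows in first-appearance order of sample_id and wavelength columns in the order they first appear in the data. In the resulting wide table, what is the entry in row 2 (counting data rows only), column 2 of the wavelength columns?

With rows in first-appearance order of sample_id, row 2 is sample_id=S006. wavelength columns in first-appearance order: 510nm, 650nm, 530nm, 520nm; column 2 is 650nm.
Long rows with sample_id=S006, wavelength=650nm: max(44.71, 75.44) = 75.44.

75.44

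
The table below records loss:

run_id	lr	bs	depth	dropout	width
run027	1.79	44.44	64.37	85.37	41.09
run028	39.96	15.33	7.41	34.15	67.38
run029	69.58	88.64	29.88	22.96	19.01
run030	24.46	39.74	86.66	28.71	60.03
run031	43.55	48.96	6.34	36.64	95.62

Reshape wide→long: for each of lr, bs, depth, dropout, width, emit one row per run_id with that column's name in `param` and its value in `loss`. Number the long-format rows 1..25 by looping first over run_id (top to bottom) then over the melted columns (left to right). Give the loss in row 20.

25 rows total (5 × 5). Row 20: index ⌊(20-1)/5⌋ = 3 into run_id → run030; (20-1) mod 5 = 4 into the melted columns → width.
So row 20 is (run030, width, 60.03); loss = 60.03.

60.03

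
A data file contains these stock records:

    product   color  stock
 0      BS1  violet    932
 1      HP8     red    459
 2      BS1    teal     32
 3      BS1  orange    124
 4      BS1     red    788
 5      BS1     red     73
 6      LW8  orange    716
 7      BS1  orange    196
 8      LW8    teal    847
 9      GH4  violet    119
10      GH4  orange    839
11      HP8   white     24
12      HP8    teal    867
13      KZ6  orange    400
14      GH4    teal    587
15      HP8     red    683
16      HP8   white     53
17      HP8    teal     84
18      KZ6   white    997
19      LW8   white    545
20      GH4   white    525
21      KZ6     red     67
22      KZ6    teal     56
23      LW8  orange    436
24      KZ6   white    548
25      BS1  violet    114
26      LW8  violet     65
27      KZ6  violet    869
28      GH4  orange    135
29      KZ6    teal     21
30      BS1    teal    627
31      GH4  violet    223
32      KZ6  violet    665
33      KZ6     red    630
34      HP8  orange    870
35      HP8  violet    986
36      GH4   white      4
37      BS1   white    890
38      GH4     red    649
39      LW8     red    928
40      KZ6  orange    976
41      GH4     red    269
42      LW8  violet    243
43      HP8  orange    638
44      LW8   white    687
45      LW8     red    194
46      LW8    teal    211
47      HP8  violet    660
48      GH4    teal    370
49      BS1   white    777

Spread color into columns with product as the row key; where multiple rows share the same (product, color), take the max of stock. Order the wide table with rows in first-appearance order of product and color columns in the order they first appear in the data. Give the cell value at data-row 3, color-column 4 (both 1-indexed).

With rows in first-appearance order of product, row 3 is product=LW8. color columns in first-appearance order: violet, red, teal, orange, white; column 4 is orange.
Long rows with product=LW8, color=orange: max(716, 436) = 716.

716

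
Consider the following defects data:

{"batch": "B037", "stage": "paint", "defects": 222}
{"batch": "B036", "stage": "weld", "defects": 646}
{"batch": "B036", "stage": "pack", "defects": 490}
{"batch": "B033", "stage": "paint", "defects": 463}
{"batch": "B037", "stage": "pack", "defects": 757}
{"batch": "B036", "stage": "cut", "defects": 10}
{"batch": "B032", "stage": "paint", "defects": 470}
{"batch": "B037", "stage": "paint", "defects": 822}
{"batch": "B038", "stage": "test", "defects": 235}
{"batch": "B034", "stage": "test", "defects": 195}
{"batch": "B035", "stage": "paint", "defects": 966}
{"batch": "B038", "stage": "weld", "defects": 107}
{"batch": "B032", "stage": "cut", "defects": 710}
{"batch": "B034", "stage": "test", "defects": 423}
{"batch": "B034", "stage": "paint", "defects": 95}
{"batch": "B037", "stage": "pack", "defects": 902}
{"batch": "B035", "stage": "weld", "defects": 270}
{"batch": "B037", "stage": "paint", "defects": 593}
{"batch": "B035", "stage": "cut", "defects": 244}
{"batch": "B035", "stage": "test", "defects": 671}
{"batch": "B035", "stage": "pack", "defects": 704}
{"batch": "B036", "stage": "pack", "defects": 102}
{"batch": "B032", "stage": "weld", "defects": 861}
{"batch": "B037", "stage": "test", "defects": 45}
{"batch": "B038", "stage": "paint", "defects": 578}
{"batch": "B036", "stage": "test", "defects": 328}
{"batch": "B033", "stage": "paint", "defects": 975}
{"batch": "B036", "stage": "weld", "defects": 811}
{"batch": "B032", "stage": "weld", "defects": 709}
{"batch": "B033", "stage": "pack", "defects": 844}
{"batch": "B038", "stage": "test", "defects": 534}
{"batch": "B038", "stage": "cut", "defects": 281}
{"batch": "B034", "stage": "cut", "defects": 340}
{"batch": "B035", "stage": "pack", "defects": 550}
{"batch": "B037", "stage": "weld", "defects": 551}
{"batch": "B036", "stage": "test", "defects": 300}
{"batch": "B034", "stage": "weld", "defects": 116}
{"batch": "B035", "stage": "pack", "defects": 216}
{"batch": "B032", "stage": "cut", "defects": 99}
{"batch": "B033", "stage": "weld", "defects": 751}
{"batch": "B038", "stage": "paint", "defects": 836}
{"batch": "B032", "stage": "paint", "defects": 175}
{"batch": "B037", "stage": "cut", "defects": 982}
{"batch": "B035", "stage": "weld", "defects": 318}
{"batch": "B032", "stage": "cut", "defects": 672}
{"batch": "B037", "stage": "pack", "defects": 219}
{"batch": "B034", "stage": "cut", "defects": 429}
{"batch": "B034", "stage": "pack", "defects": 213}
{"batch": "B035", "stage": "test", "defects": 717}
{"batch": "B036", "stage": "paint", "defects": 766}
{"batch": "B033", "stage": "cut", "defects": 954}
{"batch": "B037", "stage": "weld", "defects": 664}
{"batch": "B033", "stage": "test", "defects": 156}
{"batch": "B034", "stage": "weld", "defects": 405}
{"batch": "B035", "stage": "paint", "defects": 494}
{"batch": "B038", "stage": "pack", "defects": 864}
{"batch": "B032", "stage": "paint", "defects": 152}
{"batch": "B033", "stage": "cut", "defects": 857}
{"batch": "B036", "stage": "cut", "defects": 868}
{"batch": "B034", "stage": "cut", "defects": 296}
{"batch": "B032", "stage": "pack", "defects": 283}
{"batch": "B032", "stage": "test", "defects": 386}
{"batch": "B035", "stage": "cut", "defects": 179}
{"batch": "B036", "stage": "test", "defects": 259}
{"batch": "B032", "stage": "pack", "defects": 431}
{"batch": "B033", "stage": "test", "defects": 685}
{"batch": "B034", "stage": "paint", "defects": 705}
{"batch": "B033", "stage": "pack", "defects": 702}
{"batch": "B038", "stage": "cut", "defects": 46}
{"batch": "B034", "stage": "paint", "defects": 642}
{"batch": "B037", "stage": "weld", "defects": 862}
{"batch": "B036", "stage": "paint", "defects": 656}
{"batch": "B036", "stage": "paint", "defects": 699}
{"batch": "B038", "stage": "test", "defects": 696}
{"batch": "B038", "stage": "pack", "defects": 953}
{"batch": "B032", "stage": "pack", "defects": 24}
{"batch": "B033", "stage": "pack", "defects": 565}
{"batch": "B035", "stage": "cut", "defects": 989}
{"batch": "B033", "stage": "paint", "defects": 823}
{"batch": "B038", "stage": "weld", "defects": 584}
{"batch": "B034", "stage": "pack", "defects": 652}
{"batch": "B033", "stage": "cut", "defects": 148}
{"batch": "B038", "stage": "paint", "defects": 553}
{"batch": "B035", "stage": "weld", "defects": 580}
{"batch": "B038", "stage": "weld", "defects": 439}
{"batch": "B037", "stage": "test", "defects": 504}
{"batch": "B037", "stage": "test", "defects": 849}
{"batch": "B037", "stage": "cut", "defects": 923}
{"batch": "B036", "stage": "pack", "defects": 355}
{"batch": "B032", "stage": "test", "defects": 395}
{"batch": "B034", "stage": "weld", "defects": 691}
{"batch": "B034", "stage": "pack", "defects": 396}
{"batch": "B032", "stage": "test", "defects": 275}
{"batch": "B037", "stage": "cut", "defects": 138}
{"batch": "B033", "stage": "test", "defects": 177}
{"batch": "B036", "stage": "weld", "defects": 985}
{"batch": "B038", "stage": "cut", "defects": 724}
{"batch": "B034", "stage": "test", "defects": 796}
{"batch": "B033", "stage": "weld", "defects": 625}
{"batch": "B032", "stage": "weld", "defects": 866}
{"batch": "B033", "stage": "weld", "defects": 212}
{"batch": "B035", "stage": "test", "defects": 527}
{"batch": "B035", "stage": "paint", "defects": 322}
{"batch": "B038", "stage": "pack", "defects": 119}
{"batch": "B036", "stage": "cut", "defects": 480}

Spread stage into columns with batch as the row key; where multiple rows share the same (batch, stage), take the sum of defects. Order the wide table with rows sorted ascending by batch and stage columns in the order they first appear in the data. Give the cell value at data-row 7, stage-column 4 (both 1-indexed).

1051

With rows sorted ascending by batch, row 7 is batch=B038. stage columns in first-appearance order: paint, weld, pack, cut, test; column 4 is cut.
Long rows with batch=B038, stage=cut: 281 + 46 + 724 = 1051.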